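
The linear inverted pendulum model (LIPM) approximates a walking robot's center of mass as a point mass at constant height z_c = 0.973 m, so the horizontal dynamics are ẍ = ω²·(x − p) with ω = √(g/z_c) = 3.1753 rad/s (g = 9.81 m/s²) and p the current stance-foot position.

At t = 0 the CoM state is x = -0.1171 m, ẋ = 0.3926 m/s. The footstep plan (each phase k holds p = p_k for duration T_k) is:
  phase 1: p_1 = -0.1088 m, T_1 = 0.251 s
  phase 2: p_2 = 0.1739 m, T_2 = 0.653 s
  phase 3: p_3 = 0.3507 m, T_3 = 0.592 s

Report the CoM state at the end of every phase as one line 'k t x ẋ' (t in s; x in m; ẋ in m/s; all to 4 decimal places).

phase 1: p=-0.1088, T=0.251, ωT=0.797000, cosh=1.334777, sinh=0.884098; start (x,ẋ)=(-0.117100, 0.392600) → end (x,ẋ)=(-0.010567, 0.500733)
phase 2: p=0.1739, T=0.653, ωT=2.073471, cosh=4.039063, sinh=3.913314; start (x,ẋ)=(-0.010567, 0.500733) → end (x,ẋ)=(0.045941, -0.269686)
phase 3: p=0.3507, T=0.592, ωT=1.879778, cosh=3.352336, sinh=3.199712; start (x,ẋ)=(0.045941, -0.269686) → end (x,ẋ)=(-0.942715, -4.000446)

1 0.2510 -0.0106 0.5007
2 0.9040 0.0459 -0.2697
3 1.4960 -0.9427 -4.0004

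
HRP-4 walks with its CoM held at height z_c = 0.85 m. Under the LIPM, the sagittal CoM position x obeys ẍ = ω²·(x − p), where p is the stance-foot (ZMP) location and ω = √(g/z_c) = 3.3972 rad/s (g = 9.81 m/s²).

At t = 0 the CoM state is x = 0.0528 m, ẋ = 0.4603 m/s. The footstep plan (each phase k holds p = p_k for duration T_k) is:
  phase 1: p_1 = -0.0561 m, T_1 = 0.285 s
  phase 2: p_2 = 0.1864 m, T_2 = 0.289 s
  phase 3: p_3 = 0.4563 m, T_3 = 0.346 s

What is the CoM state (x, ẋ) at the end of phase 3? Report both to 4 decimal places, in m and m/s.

phase 1: p=-0.0561, T=0.285, ωT=0.968202, cosh=1.506485, sinh=1.126720; start (x,ẋ)=(0.052800, 0.460300) → end (x,ẋ)=(0.260620, 1.110271)
phase 2: p=0.1864, T=0.289, ωT=0.981791, cosh=1.521936, sinh=1.147296; start (x,ẋ)=(0.260620, 1.110271) → end (x,ẋ)=(0.674317, 1.979041)
phase 3: p=0.4563, T=0.346, ωT=1.175431, cosh=1.774113, sinh=1.465427; start (x,ẋ)=(0.674317, 1.979041) → end (x,ẋ)=(1.696772, 4.596406)

x = 1.6968, ẋ = 4.5964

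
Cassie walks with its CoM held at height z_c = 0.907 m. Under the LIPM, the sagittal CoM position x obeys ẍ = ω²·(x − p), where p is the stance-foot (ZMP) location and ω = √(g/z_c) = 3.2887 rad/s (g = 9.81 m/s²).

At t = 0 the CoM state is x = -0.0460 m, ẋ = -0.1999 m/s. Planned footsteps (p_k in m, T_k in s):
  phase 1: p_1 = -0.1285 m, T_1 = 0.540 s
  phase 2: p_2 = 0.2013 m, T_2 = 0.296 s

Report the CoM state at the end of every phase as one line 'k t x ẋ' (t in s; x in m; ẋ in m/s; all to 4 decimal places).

1 0.5400 -0.0522 0.1710
2 0.8360 -0.1232 -0.6875

phase 1: p=-0.1285, T=0.540, ωT=1.775898, cosh=3.037457, sinh=2.868125; start (x,ẋ)=(-0.046000, -0.199900) → end (x,ẋ)=(-0.052246, 0.170986)
phase 2: p=0.2013, T=0.296, ωT=0.973455, cosh=1.512425, sinh=1.134650; start (x,ẋ)=(-0.052246, 0.170986) → end (x,ẋ)=(-0.123176, -0.687508)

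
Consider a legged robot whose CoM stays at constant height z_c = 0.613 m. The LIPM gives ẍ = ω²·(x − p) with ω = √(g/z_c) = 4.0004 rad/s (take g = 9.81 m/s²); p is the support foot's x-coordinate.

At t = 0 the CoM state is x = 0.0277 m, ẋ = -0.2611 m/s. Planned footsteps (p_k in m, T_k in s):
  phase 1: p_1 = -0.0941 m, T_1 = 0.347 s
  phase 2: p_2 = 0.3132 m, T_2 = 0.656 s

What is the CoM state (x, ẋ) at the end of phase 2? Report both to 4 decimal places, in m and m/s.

x = -0.9466, ẋ = -4.9351

phase 1: p=-0.0941, T=0.347, ωT=1.388139, cosh=2.128462, sinh=1.878923; start (x,ẋ)=(0.027700, -0.261100) → end (x,ẋ)=(0.042512, 0.359761)
phase 2: p=0.3132, T=0.656, ωT=2.624262, cosh=6.933444, sinh=6.860951; start (x,ẋ)=(0.042512, 0.359761) → end (x,ẋ)=(-0.946584, -4.935060)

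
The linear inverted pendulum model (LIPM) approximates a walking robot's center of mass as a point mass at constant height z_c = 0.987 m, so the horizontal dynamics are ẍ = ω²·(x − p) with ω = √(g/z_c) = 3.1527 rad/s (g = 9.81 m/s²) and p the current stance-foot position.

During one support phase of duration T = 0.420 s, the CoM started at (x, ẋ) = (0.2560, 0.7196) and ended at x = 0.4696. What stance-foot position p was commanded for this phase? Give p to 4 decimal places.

ωT = 3.1527·0.420 = 1.324134; cosh(ωT) = 2.012481, sinh(ωT) = 1.746448
x(T) = p + (x₀−p)·cosh(ωT) + (ẋ₀/ω)·sinh(ωT) ⇒ p·(1 − cosh) = x(T) − x₀·cosh − (ẋ₀/ω)·sinh
numerator   = 0.4696 − (0.2560)·2.012481 − (0.7196/3.1527)·1.746448 = -0.444220
denominator = 1 − 2.012481 = -1.012481
p = -0.444220 / -1.012481 = 0.4387

p = 0.4387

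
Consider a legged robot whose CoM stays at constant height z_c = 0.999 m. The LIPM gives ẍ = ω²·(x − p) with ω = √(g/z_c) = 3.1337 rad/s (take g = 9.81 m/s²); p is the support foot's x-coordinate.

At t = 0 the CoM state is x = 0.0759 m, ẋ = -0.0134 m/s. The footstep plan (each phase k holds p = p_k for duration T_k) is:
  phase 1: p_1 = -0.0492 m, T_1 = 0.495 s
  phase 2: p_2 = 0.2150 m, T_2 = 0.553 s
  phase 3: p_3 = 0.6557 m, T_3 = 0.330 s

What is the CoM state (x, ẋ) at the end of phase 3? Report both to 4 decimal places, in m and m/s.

phase 1: p=-0.0492, T=0.495, ωT=1.551181, cosh=2.464519, sinh=2.252521; start (x,ẋ)=(0.075900, -0.013400) → end (x,ẋ)=(0.249479, 0.850022)
phase 2: p=0.2150, T=0.553, ωT=1.732936, cosh=2.917002, sinh=2.740238; start (x,ẋ)=(0.249479, 0.850022) → end (x,ẋ)=(1.058871, 2.775593)
phase 3: p=0.6557, T=0.330, ωT=1.034121, cosh=1.584086, sinh=1.228547; start (x,ẋ)=(1.058871, 2.775593) → end (x,ẋ)=(2.382511, 5.948944)

x = 2.3825, ẋ = 5.9489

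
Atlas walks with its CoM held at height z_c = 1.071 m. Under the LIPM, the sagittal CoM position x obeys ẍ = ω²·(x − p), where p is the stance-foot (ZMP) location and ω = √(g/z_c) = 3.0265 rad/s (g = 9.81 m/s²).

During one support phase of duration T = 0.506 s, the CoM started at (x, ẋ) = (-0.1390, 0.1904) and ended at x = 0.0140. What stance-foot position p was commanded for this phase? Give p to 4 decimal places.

p = -0.1491

ωT = 3.0265·0.506 = 1.531409; cosh(ωT) = 2.420460, sinh(ωT) = 2.204229
x(T) = p + (x₀−p)·cosh(ωT) + (ẋ₀/ω)·sinh(ωT) ⇒ p·(1 − cosh) = x(T) − x₀·cosh − (ẋ₀/ω)·sinh
numerator   = 0.0140 − (-0.1390)·2.420460 − (0.1904/3.0265)·2.204229 = 0.211774
denominator = 1 − 2.420460 = -1.420460
p = 0.211774 / -1.420460 = -0.1491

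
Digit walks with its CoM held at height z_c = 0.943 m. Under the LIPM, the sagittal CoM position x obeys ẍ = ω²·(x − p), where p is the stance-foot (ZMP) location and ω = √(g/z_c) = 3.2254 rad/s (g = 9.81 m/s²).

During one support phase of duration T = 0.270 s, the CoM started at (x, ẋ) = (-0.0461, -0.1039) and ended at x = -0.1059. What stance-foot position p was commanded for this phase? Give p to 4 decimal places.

p = 0.0234

ωT = 3.2254·0.270 = 0.870858; cosh(ωT) = 1.403776, sinh(ωT) = 0.985184
x(T) = p + (x₀−p)·cosh(ωT) + (ẋ₀/ω)·sinh(ωT) ⇒ p·(1 − cosh) = x(T) − x₀·cosh − (ẋ₀/ω)·sinh
numerator   = -0.1059 − (-0.0461)·1.403776 − (-0.1039/3.2254)·0.985184 = -0.009450
denominator = 1 − 1.403776 = -0.403776
p = -0.009450 / -0.403776 = 0.0234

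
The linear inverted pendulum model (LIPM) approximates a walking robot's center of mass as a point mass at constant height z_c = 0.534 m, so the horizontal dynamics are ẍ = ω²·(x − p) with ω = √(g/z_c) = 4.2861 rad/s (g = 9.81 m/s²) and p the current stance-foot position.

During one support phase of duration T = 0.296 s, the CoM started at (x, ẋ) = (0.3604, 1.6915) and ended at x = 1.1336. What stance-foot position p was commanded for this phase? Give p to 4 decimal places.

ωT = 4.2861·0.296 = 1.268686; cosh(ωT) = 1.918688, sinh(ωT) = 1.637487
x(T) = p + (x₀−p)·cosh(ωT) + (ẋ₀/ω)·sinh(ωT) ⇒ p·(1 − cosh) = x(T) − x₀·cosh − (ẋ₀/ω)·sinh
numerator   = 1.1336 − (0.3604)·1.918688 − (1.6915/4.2861)·1.637487 = -0.204126
denominator = 1 − 1.918688 = -0.918688
p = -0.204126 / -0.918688 = 0.2222

p = 0.2222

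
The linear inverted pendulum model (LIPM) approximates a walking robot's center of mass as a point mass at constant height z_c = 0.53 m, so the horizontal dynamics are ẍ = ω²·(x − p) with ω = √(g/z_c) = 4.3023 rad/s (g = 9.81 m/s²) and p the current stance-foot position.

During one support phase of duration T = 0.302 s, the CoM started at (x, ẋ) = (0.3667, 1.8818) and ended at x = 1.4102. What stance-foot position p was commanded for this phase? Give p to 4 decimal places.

p = 0.0560

ωT = 4.3023·0.302 = 1.299295; cosh(ωT) = 1.969717, sinh(ωT) = 1.696993
x(T) = p + (x₀−p)·cosh(ωT) + (ẋ₀/ω)·sinh(ωT) ⇒ p·(1 − cosh) = x(T) − x₀·cosh − (ẋ₀/ω)·sinh
numerator   = 1.4102 − (0.3667)·1.969717 − (1.8818/4.3023)·1.696993 = -0.054349
denominator = 1 − 1.969717 = -0.969717
p = -0.054349 / -0.969717 = 0.0560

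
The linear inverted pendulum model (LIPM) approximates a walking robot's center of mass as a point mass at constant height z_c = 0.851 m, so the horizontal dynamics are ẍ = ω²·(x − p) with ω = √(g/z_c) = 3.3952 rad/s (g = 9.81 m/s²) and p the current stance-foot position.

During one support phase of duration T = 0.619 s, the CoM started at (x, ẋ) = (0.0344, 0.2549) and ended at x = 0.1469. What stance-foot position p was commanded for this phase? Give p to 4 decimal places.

ωT = 3.3952·0.619 = 2.101629; cosh(ωT) = 4.150869, sinh(ωT) = 4.028612
x(T) = p + (x₀−p)·cosh(ωT) + (ẋ₀/ω)·sinh(ωT) ⇒ p·(1 − cosh) = x(T) − x₀·cosh − (ẋ₀/ω)·sinh
numerator   = 0.1469 − (0.0344)·4.150869 − (0.2549/3.3952)·4.028612 = -0.298344
denominator = 1 − 4.150869 = -3.150869
p = -0.298344 / -3.150869 = 0.0947

p = 0.0947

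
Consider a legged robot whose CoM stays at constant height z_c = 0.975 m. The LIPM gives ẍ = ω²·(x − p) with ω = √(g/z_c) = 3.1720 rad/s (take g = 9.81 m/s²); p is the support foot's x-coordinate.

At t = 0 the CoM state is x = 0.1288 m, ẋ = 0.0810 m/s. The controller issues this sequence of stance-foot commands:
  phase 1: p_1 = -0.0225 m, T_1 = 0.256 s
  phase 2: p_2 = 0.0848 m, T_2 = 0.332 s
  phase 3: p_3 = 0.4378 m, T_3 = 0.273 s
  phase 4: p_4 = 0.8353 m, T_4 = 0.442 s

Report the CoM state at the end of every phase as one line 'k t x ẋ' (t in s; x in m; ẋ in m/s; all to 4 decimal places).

phase 1: p=-0.0225, T=0.256, ωT=0.812032, cosh=1.348218, sinh=0.904263; start (x,ẋ)=(0.128800, 0.081000) → end (x,ẋ)=(0.204577, 0.543183)
phase 2: p=0.0848, T=0.332, ωT=1.053104, cosh=1.607694, sinh=1.258841; start (x,ẋ)=(0.204577, 0.543183) → end (x,ẋ)=(0.492932, 1.351544)
phase 3: p=0.4378, T=0.273, ωT=0.865956, cosh=1.398963, sinh=0.978314; start (x,ẋ)=(0.492932, 1.351544) → end (x,ẋ)=(0.931773, 2.061847)
phase 4: p=0.8353, T=0.442, ωT=1.402024, cosh=2.154757, sinh=1.908659; start (x,ẋ)=(0.931773, 2.061847) → end (x,ẋ)=(2.283832, 5.026852)

1 0.2560 0.2046 0.5432
2 0.5880 0.4929 1.3515
3 0.8610 0.9318 2.0618
4 1.3030 2.2838 5.0269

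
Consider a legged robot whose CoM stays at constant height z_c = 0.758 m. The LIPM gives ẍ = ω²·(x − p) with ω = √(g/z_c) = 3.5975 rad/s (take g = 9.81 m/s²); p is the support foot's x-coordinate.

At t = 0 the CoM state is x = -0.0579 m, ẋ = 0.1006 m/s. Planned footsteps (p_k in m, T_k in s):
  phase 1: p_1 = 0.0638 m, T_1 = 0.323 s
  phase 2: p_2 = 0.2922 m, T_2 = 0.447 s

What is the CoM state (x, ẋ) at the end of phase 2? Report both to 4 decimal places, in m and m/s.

phase 1: p=0.0638, T=0.323, ωT=1.161992, cosh=1.754579, sinh=1.441717; start (x,ẋ)=(-0.057900, 0.100600) → end (x,ẋ)=(-0.109416, -0.454696)
phase 2: p=0.2922, T=0.447, ωT=1.608083, cosh=2.596749, sinh=2.396478; start (x,ẋ)=(-0.109416, -0.454696) → end (x,ẋ)=(-1.053593, -4.643197)

x = -1.0536, ẋ = -4.6432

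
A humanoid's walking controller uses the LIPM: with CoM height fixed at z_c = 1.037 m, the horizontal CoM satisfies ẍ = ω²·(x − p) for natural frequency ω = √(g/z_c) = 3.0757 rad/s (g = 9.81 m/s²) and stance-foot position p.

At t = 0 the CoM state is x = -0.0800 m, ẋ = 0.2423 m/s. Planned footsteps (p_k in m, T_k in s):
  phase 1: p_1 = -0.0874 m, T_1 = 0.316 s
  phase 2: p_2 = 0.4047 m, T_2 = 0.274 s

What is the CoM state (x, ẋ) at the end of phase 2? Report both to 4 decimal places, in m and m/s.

phase 1: p=-0.0874, T=0.316, ωT=0.971921, cosh=1.510686, sinh=1.132331; start (x,ẋ)=(-0.080000, 0.242300) → end (x,ẋ)=(0.012983, 0.391811)
phase 2: p=0.4047, T=0.274, ωT=0.842742, cosh=1.376628, sinh=0.946099; start (x,ẋ)=(0.012983, 0.391811) → end (x,ẋ)=(-0.014026, -0.600486)

x = -0.0140, ẋ = -0.6005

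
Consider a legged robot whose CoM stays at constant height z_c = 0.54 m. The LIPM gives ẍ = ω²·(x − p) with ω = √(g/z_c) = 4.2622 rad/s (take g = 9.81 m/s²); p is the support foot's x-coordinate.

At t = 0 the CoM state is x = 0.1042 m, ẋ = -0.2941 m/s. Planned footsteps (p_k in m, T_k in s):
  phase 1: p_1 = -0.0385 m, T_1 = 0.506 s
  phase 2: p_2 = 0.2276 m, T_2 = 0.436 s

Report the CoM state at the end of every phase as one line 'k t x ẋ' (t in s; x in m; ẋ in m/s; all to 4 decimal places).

phase 1: p=-0.0385, T=0.506, ωT=2.156673, cosh=4.379024, sinh=4.263315; start (x,ẋ)=(0.104200, -0.294100) → end (x,ẋ)=(0.292210, 1.305145)
phase 2: p=0.2276, T=0.436, ωT=1.858319, cosh=3.284442, sinh=3.128507; start (x,ẋ)=(0.292210, 1.305145) → end (x,ẋ)=(1.397800, 5.148200)

1 0.5060 0.2922 1.3051
2 0.9420 1.3978 5.1482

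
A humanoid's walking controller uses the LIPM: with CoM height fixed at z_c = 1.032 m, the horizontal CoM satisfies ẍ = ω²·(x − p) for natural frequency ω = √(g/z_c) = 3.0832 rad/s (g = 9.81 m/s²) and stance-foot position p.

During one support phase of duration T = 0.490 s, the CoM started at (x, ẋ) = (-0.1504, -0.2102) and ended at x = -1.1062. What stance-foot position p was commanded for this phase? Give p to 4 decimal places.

ωT = 3.0832·0.490 = 1.510768; cosh(ωT) = 2.375475, sinh(ωT) = 2.154734
x(T) = p + (x₀−p)·cosh(ωT) + (ẋ₀/ω)·sinh(ωT) ⇒ p·(1 − cosh) = x(T) − x₀·cosh − (ẋ₀/ω)·sinh
numerator   = -1.1062 − (-0.1504)·2.375475 − (-0.2102/3.0832)·2.154734 = -0.602028
denominator = 1 − 2.375475 = -1.375475
p = -0.602028 / -1.375475 = 0.4377

p = 0.4377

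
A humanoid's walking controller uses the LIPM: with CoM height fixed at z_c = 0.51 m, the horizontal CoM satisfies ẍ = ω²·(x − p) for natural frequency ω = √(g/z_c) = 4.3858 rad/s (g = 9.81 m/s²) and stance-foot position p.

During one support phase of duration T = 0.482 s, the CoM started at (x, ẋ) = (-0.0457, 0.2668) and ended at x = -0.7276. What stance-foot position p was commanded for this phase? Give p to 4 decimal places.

p = 0.2449

ωT = 4.3858·0.482 = 2.113956; cosh(ωT) = 4.200846, sinh(ωT) = 4.080087
x(T) = p + (x₀−p)·cosh(ωT) + (ẋ₀/ω)·sinh(ωT) ⇒ p·(1 − cosh) = x(T) − x₀·cosh − (ẋ₀/ω)·sinh
numerator   = -0.7276 − (-0.0457)·4.200846 − (0.2668/4.3858)·4.080087 = -0.783824
denominator = 1 − 4.200846 = -3.200846
p = -0.783824 / -3.200846 = 0.2449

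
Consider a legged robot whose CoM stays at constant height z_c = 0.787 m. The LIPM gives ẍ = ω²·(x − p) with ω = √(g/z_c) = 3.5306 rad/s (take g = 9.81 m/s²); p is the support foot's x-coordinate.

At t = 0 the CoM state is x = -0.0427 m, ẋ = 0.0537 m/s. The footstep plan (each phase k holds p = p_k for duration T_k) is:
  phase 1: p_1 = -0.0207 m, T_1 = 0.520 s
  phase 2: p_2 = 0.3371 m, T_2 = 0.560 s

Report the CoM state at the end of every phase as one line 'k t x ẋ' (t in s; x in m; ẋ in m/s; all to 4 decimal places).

1 0.5200 -0.0450 -0.0647
2 1.0800 -1.1339 -5.0156

phase 1: p=-0.0207, T=0.520, ωT=1.835912, cosh=3.215159, sinh=3.055691; start (x,ẋ)=(-0.042700, 0.053700) → end (x,ẋ)=(-0.044957, -0.064691)
phase 2: p=0.3371, T=0.560, ωT=1.977136, cosh=3.680247, sinh=3.541782; start (x,ẋ)=(-0.044957, -0.064691) → end (x,ẋ)=(-1.133860, -5.015554)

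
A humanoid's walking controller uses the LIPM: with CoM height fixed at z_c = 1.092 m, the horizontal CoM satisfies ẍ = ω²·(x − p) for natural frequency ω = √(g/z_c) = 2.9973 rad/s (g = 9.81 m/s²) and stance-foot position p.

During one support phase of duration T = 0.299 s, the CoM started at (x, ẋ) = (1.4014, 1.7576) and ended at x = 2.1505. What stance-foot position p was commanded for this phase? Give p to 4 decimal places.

ωT = 2.9973·0.299 = 0.896193; cosh(ωT) = 1.429189, sinh(ωT) = 1.021068
x(T) = p + (x₀−p)·cosh(ωT) + (ẋ₀/ω)·sinh(ωT) ⇒ p·(1 − cosh) = x(T) − x₀·cosh − (ẋ₀/ω)·sinh
numerator   = 2.1505 − (1.4014)·1.429189 − (1.7576/2.9973)·1.021068 = -0.451113
denominator = 1 − 1.429189 = -0.429189
p = -0.451113 / -0.429189 = 1.0511

p = 1.0511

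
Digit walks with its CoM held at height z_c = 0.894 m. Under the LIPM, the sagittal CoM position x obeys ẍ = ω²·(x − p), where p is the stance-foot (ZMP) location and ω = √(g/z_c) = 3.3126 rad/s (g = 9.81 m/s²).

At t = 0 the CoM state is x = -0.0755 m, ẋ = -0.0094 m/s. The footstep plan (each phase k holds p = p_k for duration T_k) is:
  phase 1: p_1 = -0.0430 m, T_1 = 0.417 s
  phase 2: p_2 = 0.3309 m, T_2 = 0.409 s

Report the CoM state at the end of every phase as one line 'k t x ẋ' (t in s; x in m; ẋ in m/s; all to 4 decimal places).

phase 1: p=-0.0430, T=0.417, ωT=1.381354, cosh=2.115763, sinh=1.864525; start (x,ẋ)=(-0.075500, -0.009400) → end (x,ẋ)=(-0.117053, -0.220622)
phase 2: p=0.3309, T=0.409, ωT=1.354853, cosh=2.067089, sinh=1.809104; start (x,ẋ)=(-0.117053, -0.220622) → end (x,ẋ)=(-0.715547, -3.140556)

1 0.4170 -0.1171 -0.2206
2 0.8260 -0.7155 -3.1406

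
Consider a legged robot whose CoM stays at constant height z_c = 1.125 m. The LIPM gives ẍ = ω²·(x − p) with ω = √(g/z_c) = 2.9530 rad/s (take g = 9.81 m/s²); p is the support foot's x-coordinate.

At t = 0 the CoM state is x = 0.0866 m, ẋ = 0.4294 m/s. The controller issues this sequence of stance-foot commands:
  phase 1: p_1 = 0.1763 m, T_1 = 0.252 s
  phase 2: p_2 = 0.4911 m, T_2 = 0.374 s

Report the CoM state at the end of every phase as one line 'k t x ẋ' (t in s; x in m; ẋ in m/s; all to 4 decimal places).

phase 1: p=0.1763, T=0.252, ωT=0.744156, cosh=1.289900, sinh=0.814765; start (x,ẋ)=(0.086600, 0.429400) → end (x,ẋ)=(0.179072, 0.338065)
phase 2: p=0.4911, T=0.374, ωT=1.104422, cosh=1.674441, sinh=1.343039; start (x,ẋ)=(0.179072, 0.338065) → end (x,ẋ)=(0.122381, -0.671431)

1 0.2520 0.1791 0.3381
2 0.6260 0.1224 -0.6714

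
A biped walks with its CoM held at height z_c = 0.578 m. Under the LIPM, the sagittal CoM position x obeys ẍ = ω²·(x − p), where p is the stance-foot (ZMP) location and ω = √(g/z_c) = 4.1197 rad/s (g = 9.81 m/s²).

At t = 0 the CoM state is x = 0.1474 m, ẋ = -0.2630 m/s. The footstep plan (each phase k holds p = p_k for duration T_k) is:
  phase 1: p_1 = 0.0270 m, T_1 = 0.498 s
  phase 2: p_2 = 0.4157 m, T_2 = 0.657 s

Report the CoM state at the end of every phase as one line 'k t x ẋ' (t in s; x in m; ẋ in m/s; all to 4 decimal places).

1 0.4980 0.2589 0.8577
2 1.1550 0.7882 1.6350

phase 1: p=0.0270, T=0.498, ωT=2.051611, cosh=3.954475, sinh=3.825947; start (x,ẋ)=(0.147400, -0.263000) → end (x,ẋ)=(0.258872, 0.857688)
phase 2: p=0.4157, T=0.657, ωT=2.706643, cosh=7.522833, sinh=7.456072; start (x,ẋ)=(0.258872, 0.857688) → end (x,ẋ)=(0.788202, 1.634990)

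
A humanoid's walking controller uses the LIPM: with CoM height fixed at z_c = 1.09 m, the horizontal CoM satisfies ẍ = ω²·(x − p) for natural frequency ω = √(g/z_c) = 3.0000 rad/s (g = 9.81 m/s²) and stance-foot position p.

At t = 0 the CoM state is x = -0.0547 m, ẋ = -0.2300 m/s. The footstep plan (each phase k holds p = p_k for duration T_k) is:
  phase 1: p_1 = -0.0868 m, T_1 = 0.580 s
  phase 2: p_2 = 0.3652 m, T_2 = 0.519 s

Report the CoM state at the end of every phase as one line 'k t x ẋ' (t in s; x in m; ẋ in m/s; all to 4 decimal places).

1 0.5800 -0.2042 -0.4095
2 1.0990 -1.3550 -4.8870

phase 1: p=-0.0868, T=0.580, ωT=1.740000, cosh=2.936432, sinh=2.760912; start (x,ẋ)=(-0.054700, -0.230000) → end (x,ẋ)=(-0.204210, -0.409504)
phase 2: p=0.3652, T=0.519, ωT=1.557000, cosh=2.477667, sinh=2.266899; start (x,ẋ)=(-0.204210, -0.409504) → end (x,ẋ)=(-1.355044, -4.887002)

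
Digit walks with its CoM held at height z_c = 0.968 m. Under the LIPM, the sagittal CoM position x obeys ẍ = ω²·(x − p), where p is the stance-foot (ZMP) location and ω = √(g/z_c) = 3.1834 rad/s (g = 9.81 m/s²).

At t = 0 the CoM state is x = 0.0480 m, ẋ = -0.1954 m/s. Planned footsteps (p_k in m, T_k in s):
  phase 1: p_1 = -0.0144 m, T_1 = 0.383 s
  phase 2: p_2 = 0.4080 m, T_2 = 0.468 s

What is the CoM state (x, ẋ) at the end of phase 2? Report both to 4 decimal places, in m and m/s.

x = -0.5648, ẋ = -2.8199

phase 1: p=-0.0144, T=0.383, ωT=1.219242, cosh=1.840038, sinh=1.544584; start (x,ẋ)=(0.048000, -0.195400) → end (x,ẋ)=(0.005610, -0.052721)
phase 2: p=0.4080, T=0.468, ωT=1.489831, cosh=2.330879, sinh=2.105468; start (x,ẋ)=(0.005610, -0.052721) → end (x,ẋ)=(-0.564790, -2.819921)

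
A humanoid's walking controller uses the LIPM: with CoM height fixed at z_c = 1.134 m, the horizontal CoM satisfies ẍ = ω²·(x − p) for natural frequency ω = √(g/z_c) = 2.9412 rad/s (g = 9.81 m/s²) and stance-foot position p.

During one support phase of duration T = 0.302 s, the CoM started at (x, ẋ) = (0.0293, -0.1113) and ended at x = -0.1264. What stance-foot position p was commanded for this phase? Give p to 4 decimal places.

p = 0.3083

ωT = 2.9412·0.302 = 0.888242; cosh(ωT) = 1.421116, sinh(ωT) = 1.009738
x(T) = p + (x₀−p)·cosh(ωT) + (ẋ₀/ω)·sinh(ωT) ⇒ p·(1 − cosh) = x(T) − x₀·cosh − (ẋ₀/ω)·sinh
numerator   = -0.1264 − (0.0293)·1.421116 − (-0.1113/2.9412)·1.009738 = -0.129829
denominator = 1 − 1.421116 = -0.421116
p = -0.129829 / -0.421116 = 0.3083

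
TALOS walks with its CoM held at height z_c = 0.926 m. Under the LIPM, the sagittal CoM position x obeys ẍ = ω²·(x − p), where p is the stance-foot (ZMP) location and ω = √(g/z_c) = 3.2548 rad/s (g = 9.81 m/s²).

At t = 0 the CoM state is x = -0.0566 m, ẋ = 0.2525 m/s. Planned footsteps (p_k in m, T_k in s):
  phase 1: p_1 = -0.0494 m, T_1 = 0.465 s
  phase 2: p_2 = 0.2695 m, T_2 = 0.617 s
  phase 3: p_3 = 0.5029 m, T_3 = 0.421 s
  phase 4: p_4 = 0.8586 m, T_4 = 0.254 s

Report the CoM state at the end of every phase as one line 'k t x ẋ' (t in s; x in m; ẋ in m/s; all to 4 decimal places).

1 0.4650 0.1011 0.5506
2 1.0820 0.2498 0.0833
3 1.5030 0.0197 -1.3422
4 1.7570 -0.6647 -4.3508

phase 1: p=-0.0494, T=0.465, ωT=1.513482, cosh=2.381331, sinh=2.161189; start (x,ẋ)=(-0.056600, 0.252500) → end (x,ẋ)=(0.101115, 0.550640)
phase 2: p=0.2695, T=0.617, ωT=2.008212, cosh=3.792105, sinh=3.657877; start (x,ẋ)=(0.101115, 0.550640) → end (x,ẋ)=(0.249796, 0.083344)
phase 3: p=0.5029, T=0.421, ωT=1.370271, cosh=2.095227, sinh=1.841189; start (x,ẋ)=(0.249796, 0.083344) → end (x,ẋ)=(0.019736, -1.342153)
phase 4: p=0.8586, T=0.254, ωT=0.826719, cosh=1.361645, sinh=0.924162; start (x,ẋ)=(0.019736, -1.342153) → end (x,ẋ)=(-0.664723, -4.350808)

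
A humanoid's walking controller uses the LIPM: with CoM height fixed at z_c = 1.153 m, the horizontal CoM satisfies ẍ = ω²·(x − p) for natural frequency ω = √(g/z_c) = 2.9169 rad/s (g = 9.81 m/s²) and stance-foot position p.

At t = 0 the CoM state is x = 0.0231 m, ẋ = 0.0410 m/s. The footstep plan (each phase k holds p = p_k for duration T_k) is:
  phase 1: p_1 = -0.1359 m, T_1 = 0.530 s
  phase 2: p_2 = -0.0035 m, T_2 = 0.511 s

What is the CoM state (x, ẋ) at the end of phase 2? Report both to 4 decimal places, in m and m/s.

x = 1.4937, ẋ = 4.4340

phase 1: p=-0.1359, T=0.530, ωT=1.545957, cosh=2.452784, sinh=2.239676; start (x,ẋ)=(0.023100, 0.041000) → end (x,ẋ)=(0.285574, 1.139297)
phase 2: p=-0.0035, T=0.511, ωT=1.490536, cosh=2.332363, sinh=2.107111; start (x,ẋ)=(0.285574, 1.139297) → end (x,ẋ)=(1.493730, 4.433968)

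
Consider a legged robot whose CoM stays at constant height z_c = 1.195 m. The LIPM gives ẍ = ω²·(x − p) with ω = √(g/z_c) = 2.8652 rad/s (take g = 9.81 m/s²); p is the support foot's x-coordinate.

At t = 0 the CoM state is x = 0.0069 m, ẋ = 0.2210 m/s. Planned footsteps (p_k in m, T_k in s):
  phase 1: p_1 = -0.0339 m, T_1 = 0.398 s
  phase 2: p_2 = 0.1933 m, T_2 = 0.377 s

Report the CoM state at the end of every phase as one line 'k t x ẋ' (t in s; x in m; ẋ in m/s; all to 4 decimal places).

phase 1: p=-0.0339, T=0.398, ωT=1.140350, cosh=1.723784, sinh=1.404077; start (x,ẋ)=(0.006900, 0.221000) → end (x,ẋ)=(0.144730, 0.545093)
phase 2: p=0.1933, T=0.377, ωT=1.080180, cosh=1.642373, sinh=1.302838; start (x,ẋ)=(0.144730, 0.545093) → end (x,ẋ)=(0.361391, 0.713941)

1 0.3980 0.1447 0.5451
2 0.7750 0.3614 0.7139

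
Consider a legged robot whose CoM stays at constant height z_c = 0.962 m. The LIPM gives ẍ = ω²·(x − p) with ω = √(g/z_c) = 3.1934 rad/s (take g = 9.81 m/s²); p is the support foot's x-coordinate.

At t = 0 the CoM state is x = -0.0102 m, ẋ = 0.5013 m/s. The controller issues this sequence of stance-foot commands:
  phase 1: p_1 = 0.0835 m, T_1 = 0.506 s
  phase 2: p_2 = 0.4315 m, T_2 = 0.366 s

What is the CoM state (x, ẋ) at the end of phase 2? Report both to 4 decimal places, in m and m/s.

phase 1: p=0.0835, T=0.506, ωT=1.615860, cosh=2.615468, sinh=2.416748; start (x,ẋ)=(-0.010200, 0.501300) → end (x,ẋ)=(0.217812, 0.587991)
phase 2: p=0.4315, T=0.366, ωT=1.168784, cosh=1.764411, sinh=1.453667; start (x,ẋ)=(0.217812, 0.587991) → end (x,ẋ)=(0.322125, 0.045487)

x = 0.3221, ẋ = 0.0455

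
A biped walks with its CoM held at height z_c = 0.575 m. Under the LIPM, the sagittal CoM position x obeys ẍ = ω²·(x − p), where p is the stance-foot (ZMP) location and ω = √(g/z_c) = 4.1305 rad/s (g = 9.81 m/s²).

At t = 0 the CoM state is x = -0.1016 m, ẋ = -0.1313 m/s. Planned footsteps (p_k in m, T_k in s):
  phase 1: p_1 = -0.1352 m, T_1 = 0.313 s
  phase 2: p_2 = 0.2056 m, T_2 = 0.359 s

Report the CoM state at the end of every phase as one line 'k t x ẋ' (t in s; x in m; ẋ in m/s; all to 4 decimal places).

1 0.3130 -0.1229 -0.0234
2 0.6720 -0.5672 -2.8893

phase 1: p=-0.1352, T=0.313, ωT=1.292846, cosh=1.958815, sinh=1.684327; start (x,ẋ)=(-0.101600, -0.131300) → end (x,ẋ)=(-0.122925, -0.023433)
phase 2: p=0.2056, T=0.359, ωT=1.482849, cosh=2.316236, sinh=2.089246; start (x,ẋ)=(-0.122925, -0.023433) → end (x,ẋ)=(-0.567194, -2.889327)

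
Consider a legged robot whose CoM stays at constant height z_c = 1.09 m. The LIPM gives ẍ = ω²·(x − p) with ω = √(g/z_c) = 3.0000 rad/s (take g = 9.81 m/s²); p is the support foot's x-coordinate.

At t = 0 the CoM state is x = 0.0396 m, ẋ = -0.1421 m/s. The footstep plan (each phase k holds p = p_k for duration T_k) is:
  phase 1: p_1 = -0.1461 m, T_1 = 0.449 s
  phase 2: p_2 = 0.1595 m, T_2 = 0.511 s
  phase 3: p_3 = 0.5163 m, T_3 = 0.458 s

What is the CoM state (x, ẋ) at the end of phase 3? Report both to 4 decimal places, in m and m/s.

phase 1: p=-0.1461, T=0.449, ωT=1.347000, cosh=2.052945, sinh=1.792926; start (x,ẋ)=(0.039600, -0.142100) → end (x,ẋ)=(0.150207, 0.707115)
phase 2: p=0.1595, T=0.511, ωT=1.533000, cosh=2.423970, sinh=2.208083; start (x,ẋ)=(0.150207, 0.707115) → end (x,ẋ)=(0.657430, 1.652467)
phase 3: p=0.5163, T=0.458, ωT=1.374000, cosh=2.102108, sinh=1.849016; start (x,ẋ)=(0.657430, 1.652467) → end (x,ẋ)=(1.831450, 4.256521)

x = 1.8315, ẋ = 4.2565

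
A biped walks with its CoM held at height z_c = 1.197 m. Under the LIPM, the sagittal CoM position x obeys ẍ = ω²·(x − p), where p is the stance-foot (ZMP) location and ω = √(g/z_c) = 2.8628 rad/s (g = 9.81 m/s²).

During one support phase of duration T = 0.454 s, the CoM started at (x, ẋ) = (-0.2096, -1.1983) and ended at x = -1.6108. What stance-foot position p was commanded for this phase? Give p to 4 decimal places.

ωT = 2.8628·0.454 = 1.299711; cosh(ωT) = 1.970424, sinh(ωT) = 1.697813
x(T) = p + (x₀−p)·cosh(ωT) + (ẋ₀/ω)·sinh(ωT) ⇒ p·(1 − cosh) = x(T) − x₀·cosh − (ẋ₀/ω)·sinh
numerator   = -1.6108 − (-0.2096)·1.970424 − (-1.1983/2.8628)·1.697813 = -0.487135
denominator = 1 − 1.970424 = -0.970424
p = -0.487135 / -0.970424 = 0.5020

p = 0.5020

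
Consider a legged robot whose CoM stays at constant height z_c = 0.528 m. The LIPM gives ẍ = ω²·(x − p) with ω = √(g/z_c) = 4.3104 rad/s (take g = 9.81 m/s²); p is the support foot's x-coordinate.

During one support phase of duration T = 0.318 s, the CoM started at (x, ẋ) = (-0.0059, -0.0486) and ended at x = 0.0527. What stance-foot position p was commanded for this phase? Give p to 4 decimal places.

ωT = 4.3104·0.318 = 1.370707; cosh(ωT) = 2.096031, sinh(ωT) = 1.842104
x(T) = p + (x₀−p)·cosh(ωT) + (ẋ₀/ω)·sinh(ωT) ⇒ p·(1 − cosh) = x(T) − x₀·cosh − (ẋ₀/ω)·sinh
numerator   = 0.0527 − (-0.0059)·2.096031 − (-0.0486/4.3104)·1.842104 = 0.085836
denominator = 1 − 2.096031 = -1.096031
p = 0.085836 / -1.096031 = -0.0783

p = -0.0783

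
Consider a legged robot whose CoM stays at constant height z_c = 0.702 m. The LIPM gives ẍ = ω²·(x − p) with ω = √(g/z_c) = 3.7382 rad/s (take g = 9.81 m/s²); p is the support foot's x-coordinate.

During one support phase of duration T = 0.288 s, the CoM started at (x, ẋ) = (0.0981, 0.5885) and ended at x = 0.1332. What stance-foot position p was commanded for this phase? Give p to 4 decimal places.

p = 0.3632

ωT = 3.7382·0.288 = 1.076602; cosh(ωT) = 1.637720, sinh(ωT) = 1.296969
x(T) = p + (x₀−p)·cosh(ωT) + (ẋ₀/ω)·sinh(ωT) ⇒ p·(1 − cosh) = x(T) − x₀·cosh − (ẋ₀/ω)·sinh
numerator   = 0.1332 − (0.0981)·1.637720 − (0.5885/3.7382)·1.296969 = -0.231641
denominator = 1 − 1.637720 = -0.637720
p = -0.231641 / -0.637720 = 0.3632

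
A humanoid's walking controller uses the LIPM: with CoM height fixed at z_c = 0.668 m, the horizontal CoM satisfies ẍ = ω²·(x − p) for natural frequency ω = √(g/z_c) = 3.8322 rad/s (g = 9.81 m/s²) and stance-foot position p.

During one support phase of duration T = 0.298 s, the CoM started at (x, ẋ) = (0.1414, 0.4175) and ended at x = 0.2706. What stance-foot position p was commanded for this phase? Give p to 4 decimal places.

ωT = 3.8322·0.298 = 1.141996; cosh(ωT) = 1.726098, sinh(ωT) = 1.406916
x(T) = p + (x₀−p)·cosh(ωT) + (ẋ₀/ω)·sinh(ωT) ⇒ p·(1 − cosh) = x(T) − x₀·cosh − (ẋ₀/ω)·sinh
numerator   = 0.2706 − (0.1414)·1.726098 − (0.4175/3.8322)·1.406916 = -0.126747
denominator = 1 − 1.726098 = -0.726098
p = -0.126747 / -0.726098 = 0.1746

p = 0.1746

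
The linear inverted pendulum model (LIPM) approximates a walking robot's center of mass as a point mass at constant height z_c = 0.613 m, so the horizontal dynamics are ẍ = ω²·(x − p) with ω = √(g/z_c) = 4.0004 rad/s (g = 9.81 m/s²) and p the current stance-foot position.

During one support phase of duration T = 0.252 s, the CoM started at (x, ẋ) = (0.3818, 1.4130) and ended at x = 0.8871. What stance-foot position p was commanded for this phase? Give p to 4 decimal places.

ωT = 4.0004·0.252 = 1.008101; cosh(ωT) = 1.552651, sinh(ωT) = 1.187740
x(T) = p + (x₀−p)·cosh(ωT) + (ẋ₀/ω)·sinh(ωT) ⇒ p·(1 − cosh) = x(T) − x₀·cosh − (ẋ₀/ω)·sinh
numerator   = 0.8871 − (0.3818)·1.552651 − (1.4130/4.0004)·1.187740 = -0.125230
denominator = 1 − 1.552651 = -0.552651
p = -0.125230 / -0.552651 = 0.2266

p = 0.2266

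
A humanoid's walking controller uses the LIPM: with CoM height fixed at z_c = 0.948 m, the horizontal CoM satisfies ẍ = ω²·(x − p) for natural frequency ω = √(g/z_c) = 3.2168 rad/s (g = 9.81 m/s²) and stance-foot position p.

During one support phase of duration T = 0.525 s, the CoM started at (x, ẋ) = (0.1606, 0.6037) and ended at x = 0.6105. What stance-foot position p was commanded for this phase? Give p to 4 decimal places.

p = 0.1832

ωT = 3.2168·0.525 = 1.688820; cosh(ωT) = 2.798913, sinh(ωT) = 2.614176
x(T) = p + (x₀−p)·cosh(ωT) + (ẋ₀/ω)·sinh(ωT) ⇒ p·(1 − cosh) = x(T) − x₀·cosh − (ẋ₀/ω)·sinh
numerator   = 0.6105 − (0.1606)·2.798913 − (0.6037/3.2168)·2.614176 = -0.329610
denominator = 1 − 2.798913 = -1.798913
p = -0.329610 / -1.798913 = 0.1832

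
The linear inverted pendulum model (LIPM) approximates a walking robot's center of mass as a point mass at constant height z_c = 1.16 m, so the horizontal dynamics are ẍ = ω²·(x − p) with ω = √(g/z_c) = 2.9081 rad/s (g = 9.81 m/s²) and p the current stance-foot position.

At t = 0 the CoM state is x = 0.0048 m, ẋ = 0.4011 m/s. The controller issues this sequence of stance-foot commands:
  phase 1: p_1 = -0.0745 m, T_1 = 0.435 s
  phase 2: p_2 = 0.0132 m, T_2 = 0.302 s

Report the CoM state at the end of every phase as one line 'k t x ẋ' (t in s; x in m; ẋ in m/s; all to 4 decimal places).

phase 1: p=-0.0745, T=0.435, ωT=1.265024, cosh=1.912704, sinh=1.630472; start (x,ẋ)=(0.004800, 0.401100) → end (x,ẋ)=(0.302060, 1.143193)
phase 2: p=0.0132, T=0.302, ωT=0.878246, cosh=1.411093, sinh=0.995582; start (x,ẋ)=(0.302060, 1.143193) → end (x,ẋ)=(0.812179, 2.449475)

1 0.4350 0.3021 1.1432
2 0.7370 0.8122 2.4495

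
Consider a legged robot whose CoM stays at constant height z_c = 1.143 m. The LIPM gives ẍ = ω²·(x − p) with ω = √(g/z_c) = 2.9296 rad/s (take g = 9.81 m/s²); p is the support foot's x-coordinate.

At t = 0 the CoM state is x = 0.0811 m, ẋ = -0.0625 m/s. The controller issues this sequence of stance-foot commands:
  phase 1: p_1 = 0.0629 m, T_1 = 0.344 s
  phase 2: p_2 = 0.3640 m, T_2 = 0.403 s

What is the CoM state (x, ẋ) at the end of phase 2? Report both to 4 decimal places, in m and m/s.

x = -0.1842, ẋ = -1.3483

phase 1: p=0.0629, T=0.344, ωT=1.007782, cosh=1.552273, sinh=1.187246; start (x,ẋ)=(0.081100, -0.062500) → end (x,ẋ)=(0.065823, -0.033715)
phase 2: p=0.3640, T=0.403, ωT=1.180629, cosh=1.781753, sinh=1.474668; start (x,ẋ)=(0.065823, -0.033715) → end (x,ẋ)=(-0.184249, -1.348253)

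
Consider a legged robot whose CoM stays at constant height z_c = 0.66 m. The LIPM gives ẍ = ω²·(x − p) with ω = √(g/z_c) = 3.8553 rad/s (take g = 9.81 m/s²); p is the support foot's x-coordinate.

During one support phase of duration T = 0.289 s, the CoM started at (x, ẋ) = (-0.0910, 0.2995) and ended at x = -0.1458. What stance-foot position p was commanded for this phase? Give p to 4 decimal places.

p = 0.1423

ωT = 3.8553·0.289 = 1.114182; cosh(ωT) = 1.687629, sinh(ωT) = 1.359445
x(T) = p + (x₀−p)·cosh(ωT) + (ẋ₀/ω)·sinh(ωT) ⇒ p·(1 − cosh) = x(T) − x₀·cosh − (ẋ₀/ω)·sinh
numerator   = -0.1458 − (-0.0910)·1.687629 − (0.2995/3.8553)·1.359445 = -0.097835
denominator = 1 − 1.687629 = -0.687629
p = -0.097835 / -0.687629 = 0.1423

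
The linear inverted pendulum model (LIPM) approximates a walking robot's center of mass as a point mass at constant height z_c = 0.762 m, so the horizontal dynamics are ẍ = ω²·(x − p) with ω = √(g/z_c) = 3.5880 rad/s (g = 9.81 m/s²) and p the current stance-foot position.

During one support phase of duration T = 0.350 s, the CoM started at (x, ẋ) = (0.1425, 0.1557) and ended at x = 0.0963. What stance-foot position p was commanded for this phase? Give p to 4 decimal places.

p = 0.2719

ωT = 3.5880·0.350 = 1.255800; cosh(ωT) = 1.897747, sinh(ωT) = 1.612899
x(T) = p + (x₀−p)·cosh(ωT) + (ẋ₀/ω)·sinh(ωT) ⇒ p·(1 − cosh) = x(T) − x₀·cosh − (ẋ₀/ω)·sinh
numerator   = 0.0963 − (0.1425)·1.897747 − (0.1557/3.5880)·1.612899 = -0.244120
denominator = 1 − 1.897747 = -0.897747
p = -0.244120 / -0.897747 = 0.2719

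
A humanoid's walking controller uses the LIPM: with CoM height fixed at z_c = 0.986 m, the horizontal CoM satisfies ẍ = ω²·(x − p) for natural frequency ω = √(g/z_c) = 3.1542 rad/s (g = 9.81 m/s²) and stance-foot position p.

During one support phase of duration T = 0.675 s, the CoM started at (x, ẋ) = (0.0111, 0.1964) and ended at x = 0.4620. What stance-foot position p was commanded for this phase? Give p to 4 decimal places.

p = -0.0480

ωT = 3.1542·0.675 = 2.129085; cosh(ωT) = 4.263058, sinh(ωT) = 4.144112
x(T) = p + (x₀−p)·cosh(ωT) + (ẋ₀/ω)·sinh(ωT) ⇒ p·(1 − cosh) = x(T) − x₀·cosh − (ẋ₀/ω)·sinh
numerator   = 0.4620 − (0.0111)·4.263058 − (0.1964/3.1542)·4.144112 = 0.156642
denominator = 1 − 4.263058 = -3.263058
p = 0.156642 / -3.263058 = -0.0480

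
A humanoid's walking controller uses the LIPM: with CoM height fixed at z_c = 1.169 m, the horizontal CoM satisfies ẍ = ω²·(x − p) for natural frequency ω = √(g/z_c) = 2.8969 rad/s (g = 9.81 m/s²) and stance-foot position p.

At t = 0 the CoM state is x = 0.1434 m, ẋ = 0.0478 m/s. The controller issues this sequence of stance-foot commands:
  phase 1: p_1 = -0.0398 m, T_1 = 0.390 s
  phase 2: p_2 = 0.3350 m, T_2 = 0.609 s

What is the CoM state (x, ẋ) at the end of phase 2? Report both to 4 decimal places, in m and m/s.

phase 1: p=-0.0398, T=0.390, ωT=1.129791, cosh=1.709055, sinh=1.385954; start (x,ẋ)=(0.143400, 0.047800) → end (x,ẋ)=(0.296168, 0.817236)
phase 2: p=0.3350, T=0.609, ωT=1.764212, cosh=3.004147, sinh=2.832825; start (x,ẋ)=(0.296168, 0.817236) → end (x,ẋ)=(1.017502, 2.136422)

x = 1.0175, ẋ = 2.1364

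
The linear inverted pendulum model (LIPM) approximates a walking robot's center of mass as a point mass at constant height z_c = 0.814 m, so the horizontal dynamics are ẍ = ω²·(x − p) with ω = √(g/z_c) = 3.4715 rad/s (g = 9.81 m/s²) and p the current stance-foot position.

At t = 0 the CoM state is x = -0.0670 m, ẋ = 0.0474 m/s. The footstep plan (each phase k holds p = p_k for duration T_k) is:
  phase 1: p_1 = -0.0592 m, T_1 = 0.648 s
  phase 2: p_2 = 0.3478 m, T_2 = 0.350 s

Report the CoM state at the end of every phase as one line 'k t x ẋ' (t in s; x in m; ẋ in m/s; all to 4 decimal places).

1 0.6480 -0.0326 0.1003
2 0.9980 -0.3052 -1.8455

phase 1: p=-0.0592, T=0.648, ωT=2.249532, cosh=4.794373, sinh=4.688924; start (x,ẋ)=(-0.067000, 0.047400) → end (x,ẋ)=(-0.032573, 0.100288)
phase 2: p=0.3478, T=0.350, ωT=1.215025, cosh=1.833540, sinh=1.536838; start (x,ẋ)=(-0.032573, 0.100288) → end (x,ẋ)=(-0.305232, -1.845460)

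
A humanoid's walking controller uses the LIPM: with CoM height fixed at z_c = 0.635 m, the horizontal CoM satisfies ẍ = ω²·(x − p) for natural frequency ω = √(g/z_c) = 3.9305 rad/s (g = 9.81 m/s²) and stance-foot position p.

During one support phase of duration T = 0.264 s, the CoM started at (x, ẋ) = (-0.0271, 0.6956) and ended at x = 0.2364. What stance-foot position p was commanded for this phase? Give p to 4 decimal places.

p = -0.1037

ωT = 3.9305·0.264 = 1.037652; cosh(ωT) = 1.588434, sinh(ωT) = 1.234148
x(T) = p + (x₀−p)·cosh(ωT) + (ẋ₀/ω)·sinh(ωT) ⇒ p·(1 − cosh) = x(T) − x₀·cosh − (ẋ₀/ω)·sinh
numerator   = 0.2364 − (-0.0271)·1.588434 − (0.6956/3.9305)·1.234148 = 0.061033
denominator = 1 − 1.588434 = -0.588434
p = 0.061033 / -0.588434 = -0.1037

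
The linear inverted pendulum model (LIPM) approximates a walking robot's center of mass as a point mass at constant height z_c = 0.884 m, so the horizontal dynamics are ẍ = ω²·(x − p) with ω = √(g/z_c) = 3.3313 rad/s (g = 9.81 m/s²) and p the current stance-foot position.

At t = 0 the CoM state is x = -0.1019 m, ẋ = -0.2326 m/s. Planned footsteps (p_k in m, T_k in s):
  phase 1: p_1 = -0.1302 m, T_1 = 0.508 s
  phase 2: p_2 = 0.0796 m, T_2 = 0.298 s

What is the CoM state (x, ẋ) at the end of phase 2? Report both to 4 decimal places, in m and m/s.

x = -0.5433, ẋ = -1.8385

phase 1: p=-0.1302, T=0.508, ωT=1.692300, cosh=2.808029, sinh=2.623933; start (x,ẋ)=(-0.101900, -0.232600) → end (x,ẋ)=(-0.233943, -0.405774)
phase 2: p=0.0796, T=0.298, ωT=0.992727, cosh=1.534575, sinh=1.164010; start (x,ẋ)=(-0.233943, -0.405774) → end (x,ẋ)=(-0.543339, -1.838504)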